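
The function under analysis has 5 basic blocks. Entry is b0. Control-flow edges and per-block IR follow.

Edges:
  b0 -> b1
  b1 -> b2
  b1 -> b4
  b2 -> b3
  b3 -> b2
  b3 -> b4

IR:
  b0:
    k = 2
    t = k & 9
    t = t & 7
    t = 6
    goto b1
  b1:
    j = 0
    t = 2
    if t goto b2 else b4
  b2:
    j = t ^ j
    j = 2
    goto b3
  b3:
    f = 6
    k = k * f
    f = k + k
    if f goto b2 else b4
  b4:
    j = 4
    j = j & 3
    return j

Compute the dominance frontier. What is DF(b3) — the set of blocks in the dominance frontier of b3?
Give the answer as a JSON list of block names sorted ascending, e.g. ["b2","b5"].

Answer: ["b2", "b4"]

Analysis:
idom tree: b1←b0 b2←b1 b3←b2 b4←b1
Join-block Dom:
  b2: preds {b1,b3}: {b0,b1} ∩ {b0,b1,b2,b3} = {b0,b1}; idom=b1
  b4: preds {b1,b3}: {b0,b1} ∩ {b0,b1,b2,b3} = {b0,b1}; idom=b1

DF walk-up:
  join b2 pred b1: · stop@b1
  join b2 pred b3: b3→b2 stop@b1
  join b4 pred b1: · stop@b1
  join b4 pred b3: b3→b2 stop@b1
  b0 → ∅
  b1 → ∅
  b2 → {b2,b4}
  b3 → {b2,b4}
  b4 → ∅

DF(b3) = ["b2", "b4"]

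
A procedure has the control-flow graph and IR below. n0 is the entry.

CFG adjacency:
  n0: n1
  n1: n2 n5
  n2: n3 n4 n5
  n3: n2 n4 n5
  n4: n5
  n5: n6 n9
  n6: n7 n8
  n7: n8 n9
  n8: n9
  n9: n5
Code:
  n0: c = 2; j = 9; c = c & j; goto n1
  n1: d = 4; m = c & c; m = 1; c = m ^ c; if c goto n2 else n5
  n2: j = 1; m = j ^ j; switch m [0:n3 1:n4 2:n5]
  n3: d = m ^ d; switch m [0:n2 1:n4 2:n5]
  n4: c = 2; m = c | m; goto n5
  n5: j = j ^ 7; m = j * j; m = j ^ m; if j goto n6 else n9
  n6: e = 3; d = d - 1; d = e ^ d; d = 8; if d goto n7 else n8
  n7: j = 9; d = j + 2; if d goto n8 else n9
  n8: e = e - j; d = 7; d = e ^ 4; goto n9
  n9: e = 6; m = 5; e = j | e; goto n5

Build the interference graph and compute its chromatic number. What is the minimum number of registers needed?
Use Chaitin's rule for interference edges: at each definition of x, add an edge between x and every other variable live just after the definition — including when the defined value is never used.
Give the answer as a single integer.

Answer: 4

Derivation:
Block summaries:
  n0: {c,j} / ∅
  n1: {c,d,m} / {c}
  n2: {j,m} / ∅
  n3: {d} / {d,m}
  n4: {c,m} / {m}
  n5: {j,m} / {j}
  n6: {d,e} / {d}
  n7: {d,j} / ∅
  n8: {d,e} / {e,j}
  n9: {e,m} / {j}

Live sets:
  n0 li=∅ lo={c,j}
  n1 li={c,j} lo={d,j}
  n2 li={d} lo={d,j,m}
  n3 li={d,j,m} lo={d,j,m}
  n4 li={d,j,m} lo={d,j}
  n5 li={d,j} lo={d,j}
  n6 li={d,j} lo={e,j}
  n7 li={e} lo={d,e,j}
  n8 li={e,j} lo={d,j}
  n9 li={d,j} lo={d,j}

Interference:
  c: {d,j,m}
  d: {c,e,j,m}
  e: {d,j,m}
  j: {c,d,e,m}
  m: {c,d,e,j}

Colouring:
  clique {c,d,j,m} ⇒ need ≥ 4
  4-colouring: R0={d}  R1={j}  R2={m}  R3={c,e}
  χ = 4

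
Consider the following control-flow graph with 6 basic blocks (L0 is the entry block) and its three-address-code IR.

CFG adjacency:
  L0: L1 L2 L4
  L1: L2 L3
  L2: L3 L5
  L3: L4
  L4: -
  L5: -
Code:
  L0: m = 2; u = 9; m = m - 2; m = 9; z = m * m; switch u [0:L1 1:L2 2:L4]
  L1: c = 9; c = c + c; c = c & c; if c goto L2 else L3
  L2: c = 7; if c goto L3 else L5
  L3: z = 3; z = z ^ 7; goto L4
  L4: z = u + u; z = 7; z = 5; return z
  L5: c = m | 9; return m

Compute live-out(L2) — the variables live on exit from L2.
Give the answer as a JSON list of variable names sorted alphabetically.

Answer: ["m", "u"]

Analysis:
def/use:
  L0: def={m,u,z} ue=∅
  L1: def={c} ue=∅
  L2: def={c} ue=∅
  L3: def={z} ue=∅
  L4: def={z} ue={u}
  L5: def={c} ue={m}

Live sets:
  L0: in=∅ out={m,u}
  L1: in={m,u} out={m,u}
  L2: in={m,u} out={m,u}
  L3: in={u} out={u}
  L4: in={u} out=∅
  L5: in={m} out=∅

live-out(L2) = ["m", "u"]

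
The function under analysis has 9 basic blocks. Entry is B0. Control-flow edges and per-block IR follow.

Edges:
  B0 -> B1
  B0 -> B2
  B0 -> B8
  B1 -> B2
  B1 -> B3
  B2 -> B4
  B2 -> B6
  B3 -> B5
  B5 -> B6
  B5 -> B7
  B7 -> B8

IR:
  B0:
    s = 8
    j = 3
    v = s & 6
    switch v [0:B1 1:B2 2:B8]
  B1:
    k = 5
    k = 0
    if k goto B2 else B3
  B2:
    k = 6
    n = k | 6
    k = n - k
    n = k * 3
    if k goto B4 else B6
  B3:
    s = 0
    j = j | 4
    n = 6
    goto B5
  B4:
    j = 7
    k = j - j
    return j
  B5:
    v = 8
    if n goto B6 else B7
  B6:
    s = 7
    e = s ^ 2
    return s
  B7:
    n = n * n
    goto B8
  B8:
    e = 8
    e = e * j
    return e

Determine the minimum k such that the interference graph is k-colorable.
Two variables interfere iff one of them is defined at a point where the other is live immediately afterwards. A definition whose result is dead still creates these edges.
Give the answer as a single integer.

Answer: 3

Derivation:
Per-block:
  B0 def {j,s,v} use ∅
  B1 def {k} use ∅
  B2 def {k,n} use ∅
  B3 def {j,n,s} use {j}
  B4 def {j,k} use ∅
  B5 def {v} use {n}
  B6 def {e,s} use ∅
  B7 def {n} use {n}
  B8 def {e} use {j}

Live sets:
  live B0: ∅→{j}
  live B1: {j}→{j}
  live B2: ∅→∅
  live B3: {j}→{j,n}
  live B4: ∅→∅
  live B5: {j,n}→{j,n}
  live B6: ∅→∅
  live B7: {j,n}→{j}
  live B8: {j}→∅

Interfere edges:
  e — {j,s}
  j — {e,k,n,s,v}
  k — {j,n}
  n — {j,k,v}
  s — {e,j}
  v — {j,n}

Chromatic number:
  {e,j,s} pairwise interfere (3-clique) ⇒ χ ≥ 3
  3-colouring: r0={j}  r1={e,n}  r2={k,s,v}
  χ = 3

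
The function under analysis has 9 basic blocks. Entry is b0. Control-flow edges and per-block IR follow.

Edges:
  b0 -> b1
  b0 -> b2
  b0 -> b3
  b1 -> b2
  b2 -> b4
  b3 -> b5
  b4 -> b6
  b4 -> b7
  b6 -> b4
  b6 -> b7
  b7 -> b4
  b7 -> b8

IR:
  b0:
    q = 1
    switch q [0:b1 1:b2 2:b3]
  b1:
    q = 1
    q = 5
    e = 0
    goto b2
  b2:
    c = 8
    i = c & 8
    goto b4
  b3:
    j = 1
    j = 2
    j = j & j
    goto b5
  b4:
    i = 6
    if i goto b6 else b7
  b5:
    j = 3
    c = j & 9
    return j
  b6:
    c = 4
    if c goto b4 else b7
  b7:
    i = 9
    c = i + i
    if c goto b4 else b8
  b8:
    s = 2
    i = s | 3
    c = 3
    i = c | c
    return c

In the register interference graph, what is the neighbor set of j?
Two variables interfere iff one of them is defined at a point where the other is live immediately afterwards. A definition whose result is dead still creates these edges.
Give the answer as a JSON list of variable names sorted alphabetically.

def/use:
  b0: {q} / ∅
  b1: {e,q} / ∅
  b2: {c,i} / ∅
  b3: {j} / ∅
  b4: {i} / ∅
  b5: {c,j} / ∅
  b6: {c} / ∅
  b7: {c,i} / ∅
  b8: {c,i,s} / ∅

Live sets:
  live b0: ∅→∅
  live b1: ∅→∅
  live b2: ∅→∅
  live b3: ∅→∅
  live b4: ∅→∅
  live b5: ∅→∅
  live b6: ∅→∅
  live b7: ∅→∅
  live b8: ∅→∅

Interfere edges:
  c: {i,j}
  e: ∅
  i: {c}
  j: {c}
  q: ∅
  s: ∅

N(j) = ["c"]

Answer: ["c"]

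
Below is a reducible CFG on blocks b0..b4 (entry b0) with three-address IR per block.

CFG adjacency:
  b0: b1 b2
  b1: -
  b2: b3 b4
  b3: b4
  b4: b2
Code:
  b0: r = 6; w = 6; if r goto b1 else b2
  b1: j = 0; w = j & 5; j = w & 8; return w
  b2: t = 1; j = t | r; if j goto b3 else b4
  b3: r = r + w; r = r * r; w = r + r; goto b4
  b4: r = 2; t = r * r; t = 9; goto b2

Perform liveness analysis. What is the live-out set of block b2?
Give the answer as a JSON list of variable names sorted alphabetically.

Answer: ["r", "w"]

Analysis:
Per-block:
  b0 def {r,w} use ∅
  b1 def {j,w} use ∅
  b2 def {j,t} use {r}
  b3 def {r,w} use {r,w}
  b4 def {r,t} use ∅

Liveness:
  b0: in=∅ out={r,w}
  b1: in=∅ out=∅
  b2: in={r,w} out={r,w}
  b3: in={r,w} out={w}
  b4: in={w} out={r,w}

live-out(b2) = ["r", "w"]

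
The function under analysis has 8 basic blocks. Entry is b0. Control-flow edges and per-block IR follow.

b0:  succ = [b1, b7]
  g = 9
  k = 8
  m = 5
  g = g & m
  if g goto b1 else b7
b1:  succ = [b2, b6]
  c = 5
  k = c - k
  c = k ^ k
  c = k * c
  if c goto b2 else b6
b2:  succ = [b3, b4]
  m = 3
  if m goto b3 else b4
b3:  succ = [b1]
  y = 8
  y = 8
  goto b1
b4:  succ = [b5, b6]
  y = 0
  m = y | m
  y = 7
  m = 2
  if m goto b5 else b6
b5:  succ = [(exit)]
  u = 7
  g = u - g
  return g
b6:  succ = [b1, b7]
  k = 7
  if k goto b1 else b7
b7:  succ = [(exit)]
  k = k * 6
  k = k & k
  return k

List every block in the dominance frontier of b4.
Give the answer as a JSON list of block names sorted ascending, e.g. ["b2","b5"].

idom tree: b1←b0 b2←b1 b3←b2 b4←b2 b5←b4 b6←b1 b7←b0
Join-block Dom:
  b1: preds {b0,b3,b6}: {b0} ∩ {b0,b1,b2,b3} ∩ {b0,b1,b6} = {b0}; idom=b0
  b6: preds {b1,b4}: {b0,b1} ∩ {b0,b1,b2,b4} = {b0,b1}; idom=b1
  b7: preds {b0,b6}: {b0} ∩ {b0,b1,b6} = {b0}; idom=b0

DF derivation:
  join b1 pred b0: · stop@b0
  join b1 pred b3: b3→b2→b1 stop@b0
  join b1 pred b6: b6→b1 stop@b0
  join b6 pred b1: · stop@b1
  join b6 pred b4: b4→b2 stop@b1
  join b7 pred b0: · stop@b0
  join b7 pred b6: b6→b1 stop@b0
  DF(b0)=∅
  DF(b1)={b1,b7}
  DF(b2)={b1,b6}
  DF(b3)={b1}
  DF(b4)={b6}
  DF(b5)=∅
  DF(b6)={b1,b7}
  DF(b7)=∅

DF(b4) = ["b6"]

Answer: ["b6"]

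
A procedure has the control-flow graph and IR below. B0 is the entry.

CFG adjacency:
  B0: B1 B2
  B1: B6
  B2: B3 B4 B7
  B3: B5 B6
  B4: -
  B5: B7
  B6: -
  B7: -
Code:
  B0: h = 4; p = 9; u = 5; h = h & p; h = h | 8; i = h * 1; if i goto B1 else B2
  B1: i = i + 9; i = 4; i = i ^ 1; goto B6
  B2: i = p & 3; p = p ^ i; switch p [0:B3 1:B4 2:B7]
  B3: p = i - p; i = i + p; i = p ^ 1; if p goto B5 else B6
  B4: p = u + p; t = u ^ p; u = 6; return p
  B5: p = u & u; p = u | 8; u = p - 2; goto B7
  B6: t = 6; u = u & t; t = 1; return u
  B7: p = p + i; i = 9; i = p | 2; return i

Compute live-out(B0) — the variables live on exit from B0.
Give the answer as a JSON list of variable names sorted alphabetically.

Per-block:
  B0: def={h,i,p,u} ue=∅
  B1: def={i} ue={i}
  B2: def={i,p} ue={p}
  B3: def={i,p} ue={i,p}
  B4: def={p,t,u} ue={p,u}
  B5: def={p,u} ue={u}
  B6: def={t,u} ue={u}
  B7: def={i,p} ue={i,p}

Backward fixpoint:
  B0 li=∅ lo={i,p,u}
  B1 li={i,u} lo={u}
  B2 li={p,u} lo={i,p,u}
  B3 li={i,p,u} lo={i,u}
  B4 li={p,u} lo=∅
  B5 li={i,u} lo={i,p}
  B6 li={u} lo=∅
  B7 li={i,p} lo=∅

live-out(B0) = ["i", "p", "u"]

Answer: ["i", "p", "u"]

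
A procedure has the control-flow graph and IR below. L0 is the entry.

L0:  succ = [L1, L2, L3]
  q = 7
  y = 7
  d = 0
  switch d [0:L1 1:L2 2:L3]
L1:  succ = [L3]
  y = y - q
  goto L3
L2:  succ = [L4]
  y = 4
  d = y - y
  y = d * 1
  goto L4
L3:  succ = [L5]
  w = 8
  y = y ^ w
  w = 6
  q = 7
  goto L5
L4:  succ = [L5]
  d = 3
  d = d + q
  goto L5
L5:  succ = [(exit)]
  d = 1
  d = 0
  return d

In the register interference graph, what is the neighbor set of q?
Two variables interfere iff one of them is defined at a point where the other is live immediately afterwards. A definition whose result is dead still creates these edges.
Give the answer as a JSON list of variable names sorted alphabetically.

def/use:
  L0: {d,q,y} / ∅
  L1: {y} / {q,y}
  L2: {d,y} / ∅
  L3: {q,w,y} / {y}
  L4: {d} / {q}
  L5: {d} / ∅

Liveness:
  L0: in=∅ out={q,y}
  L1: in={q,y} out={y}
  L2: in={q} out={q}
  L3: in={y} out=∅
  L4: in={q} out=∅
  L5: in=∅ out=∅

Interference:
  d — {q,y}
  q — {d,y}
  w — {y}
  y — {d,q,w}

N(q) = ["d", "y"]

Answer: ["d", "y"]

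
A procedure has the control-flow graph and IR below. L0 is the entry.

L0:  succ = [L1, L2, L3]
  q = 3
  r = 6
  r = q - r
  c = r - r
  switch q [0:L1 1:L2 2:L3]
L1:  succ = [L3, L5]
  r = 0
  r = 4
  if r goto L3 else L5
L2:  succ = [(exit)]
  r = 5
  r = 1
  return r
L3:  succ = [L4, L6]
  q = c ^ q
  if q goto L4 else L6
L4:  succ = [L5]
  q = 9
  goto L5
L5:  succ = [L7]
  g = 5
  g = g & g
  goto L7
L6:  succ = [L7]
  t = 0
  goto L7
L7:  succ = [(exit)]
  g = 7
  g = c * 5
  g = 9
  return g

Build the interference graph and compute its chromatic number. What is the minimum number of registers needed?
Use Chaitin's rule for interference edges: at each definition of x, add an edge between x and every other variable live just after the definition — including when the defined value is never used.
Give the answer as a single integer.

Answer: 3

Derivation:
Block summaries:
  L0: {c,q,r} / ∅
  L1: {r} / ∅
  L2: {r} / ∅
  L3: {q} / {c,q}
  L4: {q} / ∅
  L5: {g} / ∅
  L6: {t} / ∅
  L7: {g} / {c}

Liveness:
  L0: in=∅ out={c,q}
  L1: in={c,q} out={c,q}
  L2: in=∅ out=∅
  L3: in={c,q} out={c}
  L4: in={c} out={c}
  L5: in={c} out={c}
  L6: in={c} out={c}
  L7: in={c} out=∅

Conflict graph:
  c — {g,q,r,t}
  g — {c}
  q — {c,r}
  r — {c,q}
  t — {c}

Chromatic number:
  lower bound: {c,q,r} mutually conflict ⇒ χ ≥ 3
  assign c→r0 g→r1 q→r1 r→r2 t→r1 — no edge inside a register ⇒ χ ≤ 3
  χ = 3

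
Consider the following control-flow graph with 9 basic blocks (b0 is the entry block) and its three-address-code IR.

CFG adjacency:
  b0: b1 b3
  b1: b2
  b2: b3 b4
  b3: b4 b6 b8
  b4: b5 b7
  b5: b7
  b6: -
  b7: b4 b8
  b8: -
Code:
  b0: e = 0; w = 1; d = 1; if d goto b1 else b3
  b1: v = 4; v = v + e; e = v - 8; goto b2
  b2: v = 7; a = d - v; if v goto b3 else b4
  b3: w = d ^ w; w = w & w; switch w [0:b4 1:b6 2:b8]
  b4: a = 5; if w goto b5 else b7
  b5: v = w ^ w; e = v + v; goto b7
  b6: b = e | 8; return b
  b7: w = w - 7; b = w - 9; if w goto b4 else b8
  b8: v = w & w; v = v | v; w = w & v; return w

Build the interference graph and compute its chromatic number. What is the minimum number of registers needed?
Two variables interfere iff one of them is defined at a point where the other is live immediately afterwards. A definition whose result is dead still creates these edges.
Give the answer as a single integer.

def/use:
  b0: {d,e,w} / ∅
  b1: {e,v} / {e}
  b2: {a,v} / {d}
  b3: {w} / {d,w}
  b4: {a} / {w}
  b5: {e,v} / {w}
  b6: {b} / {e}
  b7: {b,w} / {w}
  b8: {v,w} / {w}

Backward fixpoint:
  b0: in=∅ out={d,e,w}
  b1: in={d,e,w} out={d,e,w}
  b2: in={d,e,w} out={d,e,w}
  b3: in={d,e,w} out={e,w}
  b4: in={w} out={w}
  b5: in={w} out={w}
  b6: in={e} out=∅
  b7: in={w} out={w}
  b8: in={w} out=∅

Interference:
  a↔{d,e,v,w}
  b↔{w}
  d↔{a,e,v,w}
  e↔{a,d,v,w}
  v↔{a,d,e,w}
  w↔{a,b,d,e,v}

Registers:
  clique {a,d,e,v,w} ⇒ need ≥ 5
  5-colouring: R0={w}  R1={a,b}  R2={d}  R3={e}  R4={v}
  χ = 5

Answer: 5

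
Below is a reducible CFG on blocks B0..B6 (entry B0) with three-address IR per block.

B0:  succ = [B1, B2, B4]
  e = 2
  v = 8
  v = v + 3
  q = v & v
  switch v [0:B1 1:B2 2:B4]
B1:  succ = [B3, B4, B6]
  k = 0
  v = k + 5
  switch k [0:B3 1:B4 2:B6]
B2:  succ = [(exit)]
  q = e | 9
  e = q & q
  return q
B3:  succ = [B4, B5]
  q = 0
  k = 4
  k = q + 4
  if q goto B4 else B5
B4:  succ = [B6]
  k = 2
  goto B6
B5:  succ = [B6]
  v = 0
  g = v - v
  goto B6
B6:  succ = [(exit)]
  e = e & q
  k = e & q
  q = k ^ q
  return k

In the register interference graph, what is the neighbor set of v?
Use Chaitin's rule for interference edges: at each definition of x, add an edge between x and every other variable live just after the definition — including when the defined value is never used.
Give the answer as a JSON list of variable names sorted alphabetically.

Answer: ["e", "k", "q"]

Analysis:
Per-block:
  B0: {e,q,v} / ∅
  B1: {k,v} / ∅
  B2: {e,q} / {e}
  B3: {k,q} / ∅
  B4: {k} / ∅
  B5: {g,v} / ∅
  B6: {e,k,q} / {e,q}

Live sets:
  B0 li=∅ lo={e,q}
  B1 li={e,q} lo={e,q}
  B2 li={e} lo=∅
  B3 li={e} lo={e,q}
  B4 li={e,q} lo={e,q}
  B5 li={e,q} lo={e,q}
  B6 li={e,q} lo=∅

Interference:
  e↔{g,k,q,v}
  g↔{e,q}
  k↔{e,q,v}
  q↔{e,g,k,v}
  v↔{e,k,q}

N(v) = ["e", "k", "q"]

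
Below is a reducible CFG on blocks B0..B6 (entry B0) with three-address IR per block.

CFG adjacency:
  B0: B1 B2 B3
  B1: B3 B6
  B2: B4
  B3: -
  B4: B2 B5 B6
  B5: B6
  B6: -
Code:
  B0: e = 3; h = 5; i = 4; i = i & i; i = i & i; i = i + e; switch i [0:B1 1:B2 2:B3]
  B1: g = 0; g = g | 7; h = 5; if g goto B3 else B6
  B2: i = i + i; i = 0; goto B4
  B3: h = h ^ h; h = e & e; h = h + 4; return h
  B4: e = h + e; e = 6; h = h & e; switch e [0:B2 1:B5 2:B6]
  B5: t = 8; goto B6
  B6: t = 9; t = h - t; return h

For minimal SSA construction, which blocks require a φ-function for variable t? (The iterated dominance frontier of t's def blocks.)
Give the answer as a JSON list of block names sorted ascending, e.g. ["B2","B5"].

Answer: ["B6"]

Derivation:
idom tree: B1←B0 B2←B0 B3←B0 B4←B2 B5←B4 B6←B0
Dom∩ at merges:
  B2: preds {B0,B4}: {B0} ∩ {B0,B2,B4} = {B0}; idom=B0
  B3: preds {B0,B1}: {B0} ∩ {B0,B1} = {B0}; idom=B0
  B6: preds {B1,B4,B5}: {B0,B1} ∩ {B0,B2,B4} ∩ {B0,B2,B4,B5} = {B0}; idom=B0

Frontier:
  join B2 pred B0: · stop@B0
  join B2 pred B4: B4→B2 stop@B0
  join B3 pred B0: · stop@B0
  join B3 pred B1: B1 stop@B0
  join B6 pred B1: B1 stop@B0
  join B6 pred B4: B4→B2 stop@B0
  join B6 pred B5: B5→B4→B2 stop@B0
  DF(B0)=∅
  DF(B1)={B3,B6}
  DF(B2)={B2,B6}
  DF(B3)=∅
  DF(B4)={B2,B6}
  DF(B5)={B6}
  DF(B6)=∅

φ for t: defs {B5,B6}
  DF⁺ = {B6}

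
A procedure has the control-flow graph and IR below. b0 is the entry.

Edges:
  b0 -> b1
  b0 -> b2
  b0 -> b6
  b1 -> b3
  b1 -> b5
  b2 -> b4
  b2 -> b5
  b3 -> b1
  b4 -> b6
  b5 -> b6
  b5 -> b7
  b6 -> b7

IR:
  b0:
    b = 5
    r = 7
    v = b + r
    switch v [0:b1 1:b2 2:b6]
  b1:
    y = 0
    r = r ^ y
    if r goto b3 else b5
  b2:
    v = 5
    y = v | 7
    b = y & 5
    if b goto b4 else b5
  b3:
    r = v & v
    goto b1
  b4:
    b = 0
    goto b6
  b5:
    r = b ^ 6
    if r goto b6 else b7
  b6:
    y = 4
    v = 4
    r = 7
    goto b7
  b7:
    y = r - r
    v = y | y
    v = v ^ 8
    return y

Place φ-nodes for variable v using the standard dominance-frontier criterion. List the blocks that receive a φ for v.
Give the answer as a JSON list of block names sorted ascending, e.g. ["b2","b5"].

Answer: ["b5", "b6", "b7"]

Working:
idom tree: b1←b0 b2←b0 b3←b1 b4←b2 b5←b0 b6←b0 b7←b0
Dom∩ at merges:
  b1: preds {b0,b3}: {b0} ∩ {b0,b1,b3} = {b0}; idom=b0
  b5: preds {b1,b2}: {b0,b1} ∩ {b0,b2} = {b0}; idom=b0
  b6: preds {b0,b4,b5}: {b0} ∩ {b0,b2,b4} ∩ {b0,b5} = {b0}; idom=b0
  b7: preds {b5,b6}: {b0,b5} ∩ {b0,b6} = {b0}; idom=b0

DF walk-up:
  b1←b0: walk · to b0
  b1←b3: walk b3→b1 to b0
  b5←b1: walk b1 to b0
  b5←b2: walk b2 to b0
  b6←b0: walk · to b0
  b6←b4: walk b4→b2 to b0
  b6←b5: walk b5 to b0
  b7←b5: walk b5 to b0
  b7←b6: walk b6 to b0
  b0 → ∅
  b1 → {b1,b5}
  b2 → {b5,b6}
  b3 → {b1}
  b4 → {b6}
  b5 → {b6,b7}
  b6 → {b7}
  b7 → ∅

φ for v: defs {b0,b2,b6,b7}
  DF⁺ = {b5,b6,b7}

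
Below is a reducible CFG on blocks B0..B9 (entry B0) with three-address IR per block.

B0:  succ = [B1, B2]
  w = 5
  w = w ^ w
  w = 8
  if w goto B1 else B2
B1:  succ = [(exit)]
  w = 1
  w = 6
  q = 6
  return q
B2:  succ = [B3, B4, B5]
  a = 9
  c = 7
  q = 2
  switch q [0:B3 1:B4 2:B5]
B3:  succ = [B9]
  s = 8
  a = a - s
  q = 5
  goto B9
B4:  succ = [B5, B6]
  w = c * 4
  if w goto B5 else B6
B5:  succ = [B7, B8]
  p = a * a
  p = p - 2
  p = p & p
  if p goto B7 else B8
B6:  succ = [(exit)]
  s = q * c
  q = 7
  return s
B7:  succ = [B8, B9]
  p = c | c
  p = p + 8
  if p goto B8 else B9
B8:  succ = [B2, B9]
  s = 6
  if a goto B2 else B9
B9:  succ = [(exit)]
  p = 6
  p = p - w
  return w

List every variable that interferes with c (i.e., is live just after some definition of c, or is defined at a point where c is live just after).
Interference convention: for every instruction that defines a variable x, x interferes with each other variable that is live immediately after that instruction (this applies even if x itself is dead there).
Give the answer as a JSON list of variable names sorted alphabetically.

Block summaries:
  B0 def {w} use ∅
  B1 def {q,w} use ∅
  B2 def {a,c,q} use ∅
  B3 def {a,q,s} use {a}
  B4 def {w} use {c}
  B5 def {p} use {a}
  B6 def {q,s} use {c,q}
  B7 def {p} use {c}
  B8 def {s} use {a}
  B9 def {p} use {w}

Live sets:
  B0 li=∅ lo={w}
  B1 li=∅ lo=∅
  B2 li={w} lo={a,c,q,w}
  B3 li={a,w} lo={w}
  B4 li={a,c,q} lo={a,c,q,w}
  B5 li={a,c,w} lo={a,c,w}
  B6 li={c,q} lo=∅
  B7 li={a,c,w} lo={a,w}
  B8 li={a,w} lo={w}
  B9 li={w} lo=∅

Conflict graph:
  a↔{c,p,q,s,w}
  c↔{a,p,q,w}
  p↔{a,c,w}
  q↔{a,c,s,w}
  s↔{a,q,w}
  w↔{a,c,p,q,s}

N(c) = ["a", "p", "q", "w"]

Answer: ["a", "p", "q", "w"]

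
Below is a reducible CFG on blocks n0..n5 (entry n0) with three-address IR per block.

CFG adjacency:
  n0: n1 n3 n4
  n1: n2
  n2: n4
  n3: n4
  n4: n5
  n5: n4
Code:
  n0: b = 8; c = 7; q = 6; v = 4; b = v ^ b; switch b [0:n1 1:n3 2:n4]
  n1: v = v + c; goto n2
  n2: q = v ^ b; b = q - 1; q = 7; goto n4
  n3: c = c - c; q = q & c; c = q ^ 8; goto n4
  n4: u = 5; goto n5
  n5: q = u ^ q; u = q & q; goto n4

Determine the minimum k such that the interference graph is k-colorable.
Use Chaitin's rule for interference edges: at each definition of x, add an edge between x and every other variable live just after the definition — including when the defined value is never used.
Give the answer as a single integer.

Per-block:
  n0: def={b,c,q,v} ue=∅
  n1: def={v} ue={c,v}
  n2: def={b,q} ue={b,v}
  n3: def={c,q} ue={c,q}
  n4: def={u} ue=∅
  n5: def={q,u} ue={q,u}

Backward fixpoint:
  n0 li=∅ lo={b,c,q,v}
  n1 li={b,c,v} lo={b,v}
  n2 li={b,v} lo={q}
  n3 li={c,q} lo={q}
  n4 li={q} lo={q,u}
  n5 li={q,u} lo={q}

Conflict graph:
  b — {c,q,v}
  c — {b,q,v}
  q — {b,c,u,v}
  u — {q}
  v — {b,c,q}

Chromatic number:
  clique {b,c,q,v} ⇒ need ≥ 4
  4-colouring: c0={q}  c1={b,u}  c2={c}  c3={v}
  χ = 4

Answer: 4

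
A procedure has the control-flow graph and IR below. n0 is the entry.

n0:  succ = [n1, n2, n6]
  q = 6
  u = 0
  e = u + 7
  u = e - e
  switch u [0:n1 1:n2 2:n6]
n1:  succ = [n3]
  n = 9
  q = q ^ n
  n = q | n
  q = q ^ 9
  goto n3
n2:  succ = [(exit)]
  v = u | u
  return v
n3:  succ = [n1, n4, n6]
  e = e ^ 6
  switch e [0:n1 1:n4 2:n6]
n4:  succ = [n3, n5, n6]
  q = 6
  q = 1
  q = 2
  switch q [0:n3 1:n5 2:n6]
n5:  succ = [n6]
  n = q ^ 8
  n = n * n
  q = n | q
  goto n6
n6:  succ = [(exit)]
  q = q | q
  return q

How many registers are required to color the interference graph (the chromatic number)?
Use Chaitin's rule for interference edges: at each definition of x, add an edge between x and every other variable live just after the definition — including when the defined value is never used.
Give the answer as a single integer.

def/use:
  n0 def {e,q,u} use ∅
  n1 def {n,q} use {q}
  n2 def {v} use {u}
  n3 def {e} use {e}
  n4 def {q} use ∅
  n5 def {n,q} use {q}
  n6 def {q} use {q}

Live sets:
  live n0: ∅→{e,q,u}
  live n1: {e,q}→{e,q}
  live n2: {u}→∅
  live n3: {e,q}→{e,q}
  live n4: {e}→{e,q}
  live n5: {q}→{q}
  live n6: {q}→∅

Interference:
  e — {n,q,u}
  n — {e,q}
  q — {e,n,u}
  u — {e,q}
  v — ∅

Colouring:
  {e,n,q} pairwise interfere (3-clique) ⇒ χ ≥ 3
  3-colouring: R0={e,v}  R1={q}  R2={n,u}
  χ = 3

Answer: 3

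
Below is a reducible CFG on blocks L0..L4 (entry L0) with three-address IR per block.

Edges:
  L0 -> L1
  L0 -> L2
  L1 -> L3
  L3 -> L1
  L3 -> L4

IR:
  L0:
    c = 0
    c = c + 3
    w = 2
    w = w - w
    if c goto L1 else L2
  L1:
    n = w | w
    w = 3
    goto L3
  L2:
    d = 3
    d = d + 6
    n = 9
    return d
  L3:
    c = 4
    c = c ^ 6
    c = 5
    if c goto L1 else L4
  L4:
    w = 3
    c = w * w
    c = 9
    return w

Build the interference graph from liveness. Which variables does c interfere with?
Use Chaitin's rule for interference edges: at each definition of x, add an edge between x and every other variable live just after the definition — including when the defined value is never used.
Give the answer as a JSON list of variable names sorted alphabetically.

Per-block:
  L0 def {c,w} use ∅
  L1 def {n,w} use {w}
  L2 def {d,n} use ∅
  L3 def {c} use ∅
  L4 def {c,w} use ∅

Live sets:
  L0: in=∅ out={w}
  L1: in={w} out={w}
  L2: in=∅ out=∅
  L3: in={w} out={w}
  L4: in=∅ out=∅

Interference:
  c — {w}
  d — {n}
  n — {d}
  w — {c}

N(c) = ["w"]

Answer: ["w"]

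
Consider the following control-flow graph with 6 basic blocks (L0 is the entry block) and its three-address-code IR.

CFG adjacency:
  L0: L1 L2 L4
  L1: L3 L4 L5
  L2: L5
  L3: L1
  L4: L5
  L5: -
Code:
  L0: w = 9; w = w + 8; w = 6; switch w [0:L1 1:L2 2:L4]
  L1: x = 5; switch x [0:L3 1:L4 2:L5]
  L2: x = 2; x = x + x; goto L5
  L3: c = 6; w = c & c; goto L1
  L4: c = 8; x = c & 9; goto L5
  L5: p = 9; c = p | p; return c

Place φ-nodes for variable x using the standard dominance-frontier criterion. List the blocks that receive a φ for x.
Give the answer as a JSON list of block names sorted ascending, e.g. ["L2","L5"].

idom tree: L1←L0 L2←L0 L3←L1 L4←L0 L5←L0
Dom∩ at merges:
  L1: preds {L0,L3}: {L0} ∩ {L0,L1,L3} = {L0}; idom=L0
  L4: preds {L0,L1}: {L0} ∩ {L0,L1} = {L0}; idom=L0
  L5: preds {L1,L2,L4}: {L0,L1} ∩ {L0,L2} ∩ {L0,L4} = {L0}; idom=L0

DF walk-up:
  join L1 pred L0: · stop@L0
  join L1 pred L3: L3→L1 stop@L0
  join L4 pred L0: · stop@L0
  join L4 pred L1: L1 stop@L0
  join L5 pred L1: L1 stop@L0
  join L5 pred L2: L2 stop@L0
  join L5 pred L4: L4 stop@L0
  L0 → ∅
  L1 → {L1,L4,L5}
  L2 → {L5}
  L3 → {L1}
  L4 → {L5}
  L5 → ∅

φ for x: defs {L1,L2,L4}
  DF⁺ = {L1,L4,L5}

Answer: ["L1", "L4", "L5"]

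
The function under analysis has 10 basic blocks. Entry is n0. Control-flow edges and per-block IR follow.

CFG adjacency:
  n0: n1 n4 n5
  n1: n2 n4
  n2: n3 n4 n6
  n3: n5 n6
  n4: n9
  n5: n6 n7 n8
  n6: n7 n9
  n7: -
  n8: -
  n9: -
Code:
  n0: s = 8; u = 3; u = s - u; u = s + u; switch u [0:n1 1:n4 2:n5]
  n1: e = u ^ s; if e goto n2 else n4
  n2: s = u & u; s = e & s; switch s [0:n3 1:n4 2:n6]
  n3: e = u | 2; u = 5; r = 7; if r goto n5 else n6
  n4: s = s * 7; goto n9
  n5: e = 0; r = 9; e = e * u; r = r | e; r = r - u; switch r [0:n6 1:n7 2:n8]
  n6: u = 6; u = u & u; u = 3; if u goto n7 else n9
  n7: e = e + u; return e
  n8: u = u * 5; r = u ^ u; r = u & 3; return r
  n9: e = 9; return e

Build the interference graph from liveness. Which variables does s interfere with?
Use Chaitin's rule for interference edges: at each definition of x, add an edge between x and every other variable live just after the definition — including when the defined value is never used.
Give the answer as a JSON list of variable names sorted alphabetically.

Per-block:
  n0: {s,u} / ∅
  n1: {e} / {s,u}
  n2: {s} / {e,u}
  n3: {e,r,u} / {u}
  n4: {s} / {s}
  n5: {e,r} / {u}
  n6: {u} / ∅
  n7: {e} / {e,u}
  n8: {r,u} / {u}
  n9: {e} / ∅

Live sets:
  live n0: ∅→{s,u}
  live n1: {s,u}→{e,s,u}
  live n2: {e,u}→{e,s,u}
  live n3: {u}→{e,u}
  live n4: {s}→∅
  live n5: {u}→{e,u}
  live n6: {e}→{e,u}
  live n7: {e,u}→∅
  live n8: {u}→∅
  live n9: ∅→∅

Conflict graph:
  e: {r,s,u}
  r: {e,u}
  s: {e,u}
  u: {e,r,s}

N(s) = ["e", "u"]

Answer: ["e", "u"]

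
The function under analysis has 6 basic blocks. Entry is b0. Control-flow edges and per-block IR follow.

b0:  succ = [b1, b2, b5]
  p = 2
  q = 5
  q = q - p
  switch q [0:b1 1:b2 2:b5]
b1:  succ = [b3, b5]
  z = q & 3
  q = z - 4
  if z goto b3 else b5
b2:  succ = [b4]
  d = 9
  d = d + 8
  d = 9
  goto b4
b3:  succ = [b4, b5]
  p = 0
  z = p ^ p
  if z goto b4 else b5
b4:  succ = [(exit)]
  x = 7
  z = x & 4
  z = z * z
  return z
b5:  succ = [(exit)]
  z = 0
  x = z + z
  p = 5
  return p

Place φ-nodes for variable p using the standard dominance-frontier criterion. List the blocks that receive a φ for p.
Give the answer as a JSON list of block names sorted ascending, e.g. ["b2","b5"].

idom tree: b1←b0 b2←b0 b3←b1 b4←b0 b5←b0
Dom∩ at merges:
  b4: preds {b2,b3}: {b0,b2} ∩ {b0,b1,b3} = {b0}; idom=b0
  b5: preds {b0,b1,b3}: {b0} ∩ {b0,b1} ∩ {b0,b1,b3} = {b0}; idom=b0

DF derivation:
  join b4 pred b2: b2 stop@b0
  join b4 pred b3: b3→b1 stop@b0
  join b5 pred b0: · stop@b0
  join b5 pred b1: b1 stop@b0
  join b5 pred b3: b3→b1 stop@b0
  b0 → ∅
  b1 → {b4,b5}
  b2 → {b4}
  b3 → {b4,b5}
  b4 → ∅
  b5 → ∅

φ for p: defs {b0,b3,b5}
  DF⁺ = {b4,b5}

Answer: ["b4", "b5"]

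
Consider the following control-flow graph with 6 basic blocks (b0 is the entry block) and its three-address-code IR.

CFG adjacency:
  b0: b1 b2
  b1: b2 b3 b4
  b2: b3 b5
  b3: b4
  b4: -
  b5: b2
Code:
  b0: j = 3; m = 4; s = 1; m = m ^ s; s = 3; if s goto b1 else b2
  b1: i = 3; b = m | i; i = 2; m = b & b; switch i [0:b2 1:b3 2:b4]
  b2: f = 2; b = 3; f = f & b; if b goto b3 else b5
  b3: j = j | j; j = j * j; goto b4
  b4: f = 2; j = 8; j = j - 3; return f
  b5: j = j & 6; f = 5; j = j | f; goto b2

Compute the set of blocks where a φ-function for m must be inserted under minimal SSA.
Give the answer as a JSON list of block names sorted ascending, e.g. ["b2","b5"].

Answer: ["b2", "b3", "b4"]

Derivation:
idom tree: b1←b0 b2←b0 b3←b0 b4←b0 b5←b2
Dom∩ at merges:
  b2: preds {b0,b1,b5}: {b0} ∩ {b0,b1} ∩ {b0,b2,b5} = {b0}; idom=b0
  b3: preds {b1,b2}: {b0,b1} ∩ {b0,b2} = {b0}; idom=b0
  b4: preds {b1,b3}: {b0,b1} ∩ {b0,b3} = {b0}; idom=b0

DF walk-up:
  join b2 pred b0: · stop@b0
  join b2 pred b1: b1 stop@b0
  join b2 pred b5: b5→b2 stop@b0
  join b3 pred b1: b1 stop@b0
  join b3 pred b2: b2 stop@b0
  join b4 pred b1: b1 stop@b0
  join b4 pred b3: b3 stop@b0
  DF(b0)=∅
  DF(b1)={b2,b3,b4}
  DF(b2)={b2,b3}
  DF(b3)={b4}
  DF(b4)=∅
  DF(b5)={b2}

φ for m: defs {b0,b1}
  DF⁺ = {b2,b3,b4}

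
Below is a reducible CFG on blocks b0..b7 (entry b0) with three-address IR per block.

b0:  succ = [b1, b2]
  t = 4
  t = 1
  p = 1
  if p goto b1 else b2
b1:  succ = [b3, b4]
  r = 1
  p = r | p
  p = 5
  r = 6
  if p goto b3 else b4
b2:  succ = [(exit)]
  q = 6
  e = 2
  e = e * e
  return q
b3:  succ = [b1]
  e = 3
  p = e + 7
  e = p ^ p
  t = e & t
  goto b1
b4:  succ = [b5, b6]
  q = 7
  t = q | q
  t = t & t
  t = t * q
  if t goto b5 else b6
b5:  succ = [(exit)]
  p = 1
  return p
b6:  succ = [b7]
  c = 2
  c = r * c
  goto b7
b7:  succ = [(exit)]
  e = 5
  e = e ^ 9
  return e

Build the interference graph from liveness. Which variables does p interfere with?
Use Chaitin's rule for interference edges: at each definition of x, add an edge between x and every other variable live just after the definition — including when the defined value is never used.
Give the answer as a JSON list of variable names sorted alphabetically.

def/use:
  b0: def={p,t} ue=∅
  b1: def={p,r} ue={p}
  b2: def={e,q} ue=∅
  b3: def={e,p,t} ue={t}
  b4: def={q,t} ue=∅
  b5: def={p} ue=∅
  b6: def={c} ue={r}
  b7: def={e} ue=∅

Liveness:
  b0: in=∅ out={p,t}
  b1: in={p,t} out={r,t}
  b2: in=∅ out=∅
  b3: in={t} out={p,t}
  b4: in={r} out={r}
  b5: in=∅ out=∅
  b6: in={r} out=∅
  b7: in=∅ out=∅

Interfere edges:
  c: {r}
  e: {p,q,t}
  p: {e,r,t}
  q: {e,r,t}
  r: {c,p,q,t}
  t: {e,p,q,r}

N(p) = ["e", "r", "t"]

Answer: ["e", "r", "t"]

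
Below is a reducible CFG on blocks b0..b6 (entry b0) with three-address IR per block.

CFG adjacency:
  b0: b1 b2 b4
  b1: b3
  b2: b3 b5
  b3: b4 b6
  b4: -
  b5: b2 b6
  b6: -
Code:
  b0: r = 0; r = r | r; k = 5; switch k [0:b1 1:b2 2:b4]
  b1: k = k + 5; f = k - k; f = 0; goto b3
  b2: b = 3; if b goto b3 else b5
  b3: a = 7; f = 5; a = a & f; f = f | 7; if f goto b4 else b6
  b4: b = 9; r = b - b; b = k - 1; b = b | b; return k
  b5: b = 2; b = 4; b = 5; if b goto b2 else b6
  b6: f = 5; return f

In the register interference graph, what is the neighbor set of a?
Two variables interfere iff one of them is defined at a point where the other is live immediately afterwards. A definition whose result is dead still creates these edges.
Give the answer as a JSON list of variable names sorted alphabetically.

Block summaries:
  b0: def={k,r} ue=∅
  b1: def={f,k} ue={k}
  b2: def={b} ue=∅
  b3: def={a,f} ue=∅
  b4: def={b,r} ue={k}
  b5: def={b} ue=∅
  b6: def={f} ue=∅

Backward fixpoint:
  b0: in=∅ out={k}
  b1: in={k} out={k}
  b2: in={k} out={k}
  b3: in={k} out={k}
  b4: in={k} out=∅
  b5: in={k} out={k}
  b6: in=∅ out=∅

Interfere edges:
  a↔{f,k}
  b↔{k}
  f↔{a,k}
  k↔{a,b,f,r}
  r↔{k}

N(a) = ["f", "k"]

Answer: ["f", "k"]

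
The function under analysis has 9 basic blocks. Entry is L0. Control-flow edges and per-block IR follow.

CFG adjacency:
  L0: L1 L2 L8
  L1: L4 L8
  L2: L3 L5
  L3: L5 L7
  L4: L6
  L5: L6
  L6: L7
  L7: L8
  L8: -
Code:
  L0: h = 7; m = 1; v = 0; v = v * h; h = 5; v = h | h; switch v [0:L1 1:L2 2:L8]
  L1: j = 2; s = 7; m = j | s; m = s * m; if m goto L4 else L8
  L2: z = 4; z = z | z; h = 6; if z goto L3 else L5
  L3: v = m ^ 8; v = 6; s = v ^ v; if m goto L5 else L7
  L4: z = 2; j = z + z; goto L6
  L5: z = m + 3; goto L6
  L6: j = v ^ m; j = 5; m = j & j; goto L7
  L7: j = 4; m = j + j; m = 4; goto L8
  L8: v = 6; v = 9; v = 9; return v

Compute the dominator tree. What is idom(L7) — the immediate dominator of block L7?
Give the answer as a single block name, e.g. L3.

Answer: L0

Working:
idom tree: L1←L0 L2←L0 L3←L2 L4←L1 L5←L2 L6←L0 L7←L0 L8←L0
Join-block Dom:
  L5: preds {L2,L3}: {L0,L2} ∩ {L0,L2,L3} = {L0,L2}; idom=L2
  L6: preds {L4,L5}: {L0,L1,L4} ∩ {L0,L2,L5} = {L0}; idom=L0
  L7: preds {L3,L6}: {L0,L2,L3} ∩ {L0,L6} = {L0}; idom=L0
  L8: preds {L0,L1,L7}: {L0} ∩ {L0,L1} ∩ {L0,L7} = {L0}; idom=L0

idom(L7) = L0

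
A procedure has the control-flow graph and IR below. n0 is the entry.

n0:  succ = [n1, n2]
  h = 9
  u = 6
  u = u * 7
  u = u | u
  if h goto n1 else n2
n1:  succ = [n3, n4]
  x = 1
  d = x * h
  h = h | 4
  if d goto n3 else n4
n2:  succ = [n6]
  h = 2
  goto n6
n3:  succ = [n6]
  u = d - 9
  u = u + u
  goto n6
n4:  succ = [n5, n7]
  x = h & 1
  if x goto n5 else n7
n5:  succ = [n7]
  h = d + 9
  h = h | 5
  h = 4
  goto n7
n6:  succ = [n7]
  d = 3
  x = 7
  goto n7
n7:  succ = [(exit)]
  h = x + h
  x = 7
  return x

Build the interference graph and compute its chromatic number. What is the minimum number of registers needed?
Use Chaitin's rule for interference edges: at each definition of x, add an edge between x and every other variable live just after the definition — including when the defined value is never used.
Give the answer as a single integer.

Answer: 3

Derivation:
Per-block:
  n0: {h,u} / ∅
  n1: {d,h,x} / {h}
  n2: {h} / ∅
  n3: {u} / {d}
  n4: {x} / {h}
  n5: {h} / {d}
  n6: {d,x} / ∅
  n7: {h,x} / {h,x}

Backward fixpoint:
  n0: in=∅ out={h}
  n1: in={h} out={d,h}
  n2: in=∅ out={h}
  n3: in={d,h} out={h}
  n4: in={d,h} out={d,h,x}
  n5: in={d,x} out={h,x}
  n6: in={h} out={h,x}
  n7: in={h,x} out=∅

Conflict graph:
  d↔{h,x}
  h↔{d,u,x}
  u↔{h}
  x↔{d,h}

Colouring:
  clique {d,h,x} ⇒ need ≥ 3
  assign d→r1 h→r0 u→r1 x→r2 — no edge inside a register ⇒ χ ≤ 3
  χ = 3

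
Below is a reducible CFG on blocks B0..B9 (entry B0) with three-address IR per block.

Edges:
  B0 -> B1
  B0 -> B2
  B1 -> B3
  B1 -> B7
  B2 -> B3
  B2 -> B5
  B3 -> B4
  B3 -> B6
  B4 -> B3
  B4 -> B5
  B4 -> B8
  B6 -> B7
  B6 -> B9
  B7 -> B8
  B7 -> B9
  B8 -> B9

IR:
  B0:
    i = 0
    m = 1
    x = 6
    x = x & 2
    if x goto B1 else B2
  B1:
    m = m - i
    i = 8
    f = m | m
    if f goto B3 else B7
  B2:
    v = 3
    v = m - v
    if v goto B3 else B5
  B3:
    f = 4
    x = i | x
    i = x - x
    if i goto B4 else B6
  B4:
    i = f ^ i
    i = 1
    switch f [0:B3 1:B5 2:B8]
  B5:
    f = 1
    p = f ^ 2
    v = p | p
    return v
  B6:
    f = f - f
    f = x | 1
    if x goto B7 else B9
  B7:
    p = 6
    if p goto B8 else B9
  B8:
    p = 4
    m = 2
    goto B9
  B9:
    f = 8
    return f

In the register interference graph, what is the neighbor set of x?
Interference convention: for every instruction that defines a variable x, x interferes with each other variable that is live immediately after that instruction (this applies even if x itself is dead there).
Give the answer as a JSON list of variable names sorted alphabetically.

Answer: ["f", "i", "m", "v"]

Analysis:
def/use:
  B0: {i,m,x} / ∅
  B1: {f,i,m} / {i,m}
  B2: {v} / {m}
  B3: {f,i,x} / {i,x}
  B4: {i} / {f,i}
  B5: {f,p,v} / ∅
  B6: {f} / {f,x}
  B7: {p} / ∅
  B8: {m,p} / ∅
  B9: {f} / ∅

Backward fixpoint:
  live B0: ∅→{i,m,x}
  live B1: {i,m,x}→{i,x}
  live B2: {i,m,x}→{i,x}
  live B3: {i,x}→{f,i,x}
  live B4: {f,i,x}→{i,x}
  live B5: ∅→∅
  live B6: {f,x}→∅
  live B7: ∅→∅
  live B8: ∅→∅
  live B9: ∅→∅

Interfere edges:
  f↔{i,x}
  i↔{f,m,v,x}
  m↔{i,v,x}
  p↔∅
  v↔{i,m,x}
  x↔{f,i,m,v}

N(x) = ["f", "i", "m", "v"]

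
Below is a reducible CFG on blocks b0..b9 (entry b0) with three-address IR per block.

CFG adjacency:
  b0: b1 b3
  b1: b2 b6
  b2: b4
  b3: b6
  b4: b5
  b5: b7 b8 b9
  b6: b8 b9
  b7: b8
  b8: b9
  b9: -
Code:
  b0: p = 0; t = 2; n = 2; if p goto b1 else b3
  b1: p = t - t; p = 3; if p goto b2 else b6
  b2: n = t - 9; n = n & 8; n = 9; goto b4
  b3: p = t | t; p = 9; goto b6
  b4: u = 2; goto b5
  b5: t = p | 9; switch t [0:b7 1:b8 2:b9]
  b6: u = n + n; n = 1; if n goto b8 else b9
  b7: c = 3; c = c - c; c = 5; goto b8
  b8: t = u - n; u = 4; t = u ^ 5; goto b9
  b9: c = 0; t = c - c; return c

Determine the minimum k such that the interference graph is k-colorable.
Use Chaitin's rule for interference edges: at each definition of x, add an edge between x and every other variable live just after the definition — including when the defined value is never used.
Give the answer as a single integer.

Answer: 4

Analysis:
Block summaries:
  b0: def={n,p,t} ue=∅
  b1: def={p} ue={t}
  b2: def={n} ue={t}
  b3: def={p} ue={t}
  b4: def={u} ue=∅
  b5: def={t} ue={p}
  b6: def={n,u} ue={n}
  b7: def={c} ue=∅
  b8: def={t,u} ue={n,u}
  b9: def={c,t} ue=∅

Backward fixpoint:
  b0 li=∅ lo={n,t}
  b1 li={n,t} lo={n,p,t}
  b2 li={p,t} lo={n,p}
  b3 li={n,t} lo={n}
  b4 li={n,p} lo={n,p,u}
  b5 li={n,p,u} lo={n,u}
  b6 li={n} lo={n,u}
  b7 li={n,u} lo={n,u}
  b8 li={n,u} lo=∅
  b9 li=∅ lo=∅

Interference:
  c: {n,t,u}
  n: {c,p,t,u}
  p: {n,t,u}
  t: {c,n,p,u}
  u: {c,n,p,t}

Registers:
  clique {c,n,t,u} ⇒ need ≥ 4
  assign c→R3 n→R0 p→R3 t→R1 u→R2 — no edge inside a register ⇒ χ ≤ 4
  χ = 4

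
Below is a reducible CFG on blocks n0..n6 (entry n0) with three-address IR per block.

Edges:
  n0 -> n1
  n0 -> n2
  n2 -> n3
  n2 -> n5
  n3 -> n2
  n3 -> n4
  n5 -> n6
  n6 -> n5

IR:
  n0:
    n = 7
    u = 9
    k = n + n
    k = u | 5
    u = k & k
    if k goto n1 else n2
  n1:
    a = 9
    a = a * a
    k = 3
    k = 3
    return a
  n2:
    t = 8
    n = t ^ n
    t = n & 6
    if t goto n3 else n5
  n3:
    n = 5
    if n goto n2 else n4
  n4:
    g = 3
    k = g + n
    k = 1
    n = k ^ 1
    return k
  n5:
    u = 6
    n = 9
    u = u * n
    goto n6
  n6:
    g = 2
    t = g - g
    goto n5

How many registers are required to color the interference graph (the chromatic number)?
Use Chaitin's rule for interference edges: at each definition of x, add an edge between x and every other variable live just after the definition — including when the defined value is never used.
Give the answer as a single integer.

Answer: 3

Derivation:
def/use:
  n0 def {k,n,u} use ∅
  n1 def {a,k} use ∅
  n2 def {n,t} use {n}
  n3 def {n} use ∅
  n4 def {g,k,n} use {n}
  n5 def {n,u} use ∅
  n6 def {g,t} use ∅

Live sets:
  n0 li=∅ lo={n}
  n1 li=∅ lo=∅
  n2 li={n} lo=∅
  n3 li=∅ lo={n}
  n4 li={n} lo=∅
  n5 li=∅ lo=∅
  n6 li=∅ lo=∅

Interfere edges:
  a: {k}
  g: {n}
  k: {a,n,u}
  n: {g,k,t,u}
  t: {n}
  u: {k,n}

Registers:
  {k,n,u} pairwise interfere (3-clique) ⇒ χ ≥ 3
  assign a→r0 g→r1 k→r1 n→r0 t→r1 u→r2 — no edge inside a register ⇒ χ ≤ 3
  χ = 3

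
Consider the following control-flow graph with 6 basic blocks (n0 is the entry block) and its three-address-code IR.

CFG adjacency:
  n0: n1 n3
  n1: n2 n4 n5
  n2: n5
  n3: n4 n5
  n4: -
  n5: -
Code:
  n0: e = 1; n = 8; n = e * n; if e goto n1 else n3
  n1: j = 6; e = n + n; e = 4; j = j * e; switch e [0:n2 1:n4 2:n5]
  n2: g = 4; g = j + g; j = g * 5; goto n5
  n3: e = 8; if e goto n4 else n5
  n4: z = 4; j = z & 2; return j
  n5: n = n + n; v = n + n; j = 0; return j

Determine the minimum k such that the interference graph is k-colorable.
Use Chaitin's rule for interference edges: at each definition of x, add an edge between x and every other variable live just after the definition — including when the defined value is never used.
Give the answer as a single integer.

def/use:
  n0: {e,n} / ∅
  n1: {e,j} / {n}
  n2: {g,j} / {j}
  n3: {e} / ∅
  n4: {j,z} / ∅
  n5: {j,n,v} / {n}

Live sets:
  n0: in=∅ out={n}
  n1: in={n} out={j,n}
  n2: in={j,n} out={n}
  n3: in={n} out={n}
  n4: in=∅ out=∅
  n5: in={n} out=∅

Interfere edges:
  e↔{j,n}
  g↔{j,n}
  j↔{e,g,n}
  n↔{e,g,j}
  v↔∅
  z↔∅

Registers:
  {e,j,n} pairwise interfere (3-clique) ⇒ χ ≥ 3
  assign e→c2 g→c2 j→c0 n→c1 v→c0 z→c0 — no edge inside a register ⇒ χ ≤ 3
  χ = 3

Answer: 3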